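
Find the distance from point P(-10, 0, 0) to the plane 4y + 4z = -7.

distance = |a·x₀ + b·y₀ + c·z₀ - d| / √(a² + b² + c²)
  = |0·(-10) + 4·0 + 4·0 - (-7)| / √(0² + 4² + 4²)
  = |0 + 0 + 0 + 7| / √(0 + 16 + 16)
  = |7| / √32
  = 7 / 5.657
  ≈ 1.237

1.237


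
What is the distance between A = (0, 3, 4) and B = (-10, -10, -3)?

d = √[(x₂-x₁)² + (y₂-y₁)² + (z₂-z₁)²]
  = √[(-10)² + (-13)² + (-7)²]
  = √[100 + 169 + 49]
  = √318
  ≈ 17.83

17.83


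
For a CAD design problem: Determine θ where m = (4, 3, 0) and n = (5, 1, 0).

m·n = 4·5 + 3·1 + 0·0 = 20 + 3 + 0 = 23
|m| = √(4² + 3² + 0²) = √25 ≈ 5
|n| = √(5² + 1² + 0²) = √26 ≈ 5.099
cos θ = (m·n)/(|m||n|) = 23/(5·5.099) ≈ 0.9021
θ = arccos(0.9021) ≈ 25.56°

25.56°


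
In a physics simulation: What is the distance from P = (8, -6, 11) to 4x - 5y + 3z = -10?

distance = |a·x₀ + b·y₀ + c·z₀ - d| / √(a² + b² + c²)
  = |4·8 + (-5)·(-6) + 3·11 - (-10)| / √(4² + (-5)² + 3²)
  = |32 + 30 + 33 + 10| / √(16 + 25 + 9)
  = |105| / √50
  = 105 / 7.071
  ≈ 14.85

14.85


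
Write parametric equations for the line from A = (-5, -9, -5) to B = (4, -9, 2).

Direction vector d = B - A = (4 + 5, -9 + 9, 2 + 5) = (9, 0, 7)
Parametric form r = A + t·d:
x = -5 + 9t, y = -9, z = -5 + 7t

x = -5 + 9t, y = -9, z = -5 + 7t


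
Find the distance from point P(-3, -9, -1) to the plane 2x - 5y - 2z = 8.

distance = |a·x₀ + b·y₀ + c·z₀ - d| / √(a² + b² + c²)
  = |2·(-3) + (-5)·(-9) + (-2)·(-1) - 8| / √(2² + (-5)² + (-2)²)
  = |-6 + 45 + 2 - 8| / √(4 + 25 + 4)
  = |33| / √33
  = 33 / 5.745
  ≈ 5.745

5.745


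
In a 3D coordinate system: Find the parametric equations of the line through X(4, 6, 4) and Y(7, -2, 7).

Direction vector d = Y - X = (7 - 4, -2 - 6, 7 - 4) = (3, -8, 3)
Parametric form r = X + t·d:
x = 4 + 3t, y = 6 - 8t, z = 4 + 3t

x = 4 + 3t, y = 6 - 8t, z = 4 + 3t


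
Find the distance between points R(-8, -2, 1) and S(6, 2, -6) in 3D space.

d = √[(x₂-x₁)² + (y₂-y₁)² + (z₂-z₁)²]
  = √[14² + 4² + (-7)²]
  = √[196 + 16 + 49]
  = √261
  ≈ 16.16

16.16


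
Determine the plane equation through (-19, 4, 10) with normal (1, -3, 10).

The plane through P with normal n = (a, b, c) satisfies n·(r - P) = 0,
i.e. ax + by + cz = a·x₀ + b·y₀ + c·z₀.
d = 1·(-19) + (-3)·4 + 10·10
  = -19 - 12 + 100
  = 69
Equation: x - 3y + 10z = 69

x - 3y + 10z = 69


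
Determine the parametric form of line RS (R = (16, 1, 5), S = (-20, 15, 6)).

Direction vector d = S - R = (-20 - 16, 15 - 1, 6 - 5) = (-36, 14, 1)
Parametric form r = R + t·d:
x = 16 - 36t, y = 1 + 14t, z = 5 + t

x = 16 - 36t, y = 1 + 14t, z = 5 + t


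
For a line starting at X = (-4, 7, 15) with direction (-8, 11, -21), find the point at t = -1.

P(t) = X + t·d
  = (-4 + (-8)·(-1), 7 + 11·(-1), 15 + (-21)·(-1))
  = (-4 + 8, 7 - 11, 15 + 21)
  = (4, -4, 36)

(4, -4, 36)


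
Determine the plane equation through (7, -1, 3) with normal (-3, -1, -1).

The plane through P with normal n = (a, b, c) satisfies n·(r - P) = 0,
i.e. ax + by + cz = a·x₀ + b·y₀ + c·z₀.
d = (-3)·7 + (-1)·(-1) + (-1)·3
  = -21 + 1 - 3
  = -23
Equation: -3x - y - z = -23

-3x - y - z = -23


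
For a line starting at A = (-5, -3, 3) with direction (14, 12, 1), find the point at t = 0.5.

P(t) = A + t·d
  = (-5 + 14·0.5, -3 + 12·0.5, 3 + 1·0.5)
  = (-5 + 7, -3 + 6, 3 + 0.5)
  = (2, 3, 3.5)

(2, 3, 3.5)


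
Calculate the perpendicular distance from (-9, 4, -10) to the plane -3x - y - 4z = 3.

distance = |a·x₀ + b·y₀ + c·z₀ - d| / √(a² + b² + c²)
  = |(-3)·(-9) + (-1)·4 + (-4)·(-10) - 3| / √((-3)² + (-1)² + (-4)²)
  = |27 - 4 + 40 - 3| / √(9 + 1 + 16)
  = |60| / √26
  = 60 / 5.099
  ≈ 11.77

11.77


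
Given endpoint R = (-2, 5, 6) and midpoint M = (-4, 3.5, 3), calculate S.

S = 2M - R
  = (2·(-4) - (-2), 2·3.5 - 5, 2·3 - 6)
  = (-8 + 2, 7 - 5, 6 - 6)
  = (-6, 2, 0)

(-6, 2, 0)


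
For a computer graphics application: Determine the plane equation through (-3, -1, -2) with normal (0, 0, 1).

The plane through P with normal n = (a, b, c) satisfies n·(r - P) = 0,
i.e. ax + by + cz = a·x₀ + b·y₀ + c·z₀.
d = 0·(-3) + 0·(-1) + 1·(-2)
  = 0 + 0 - 2
  = -2
Equation: z = -2

z = -2


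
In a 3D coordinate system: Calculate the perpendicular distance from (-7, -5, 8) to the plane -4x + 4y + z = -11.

distance = |a·x₀ + b·y₀ + c·z₀ - d| / √(a² + b² + c²)
  = |(-4)·(-7) + 4·(-5) + 1·8 - (-11)| / √((-4)² + 4² + 1²)
  = |28 - 20 + 8 + 11| / √(16 + 16 + 1)
  = |27| / √33
  = 27 / 5.745
  ≈ 4.7

4.7


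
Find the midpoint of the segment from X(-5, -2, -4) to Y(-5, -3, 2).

M = ((x₁+x₂)/2, (y₁+y₂)/2, (z₁+z₂)/2)
  = ((-5 - 5)/2, (-2 - 3)/2, (-4 + 2)/2)
  = (-10/2, -5/2, -2/2)
  = (-5, -2.5, -1)

(-5, -2.5, -1)


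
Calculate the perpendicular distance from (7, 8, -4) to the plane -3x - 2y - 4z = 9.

distance = |a·x₀ + b·y₀ + c·z₀ - d| / √(a² + b² + c²)
  = |(-3)·7 + (-2)·8 + (-4)·(-4) - 9| / √((-3)² + (-2)² + (-4)²)
  = |-21 - 16 + 16 - 9| / √(9 + 4 + 16)
  = |-30| / √29
  = 30 / 5.385
  ≈ 5.571

5.571


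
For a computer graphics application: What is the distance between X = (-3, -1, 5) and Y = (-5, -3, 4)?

d = √[(x₂-x₁)² + (y₂-y₁)² + (z₂-z₁)²]
  = √[(-2)² + (-2)² + (-1)²]
  = √[4 + 4 + 1]
  = √9
  ≈ 3

3


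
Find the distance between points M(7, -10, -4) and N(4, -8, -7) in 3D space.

d = √[(x₂-x₁)² + (y₂-y₁)² + (z₂-z₁)²]
  = √[(-3)² + 2² + (-3)²]
  = √[9 + 4 + 9]
  = √22
  ≈ 4.69

4.69


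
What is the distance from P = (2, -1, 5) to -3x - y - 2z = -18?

distance = |a·x₀ + b·y₀ + c·z₀ - d| / √(a² + b² + c²)
  = |(-3)·2 + (-1)·(-1) + (-2)·5 - (-18)| / √((-3)² + (-1)² + (-2)²)
  = |-6 + 1 - 10 + 18| / √(9 + 1 + 4)
  = |3| / √14
  = 3 / 3.742
  ≈ 0.8018

0.8018


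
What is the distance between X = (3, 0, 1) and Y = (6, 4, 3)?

d = √[(x₂-x₁)² + (y₂-y₁)² + (z₂-z₁)²]
  = √[3² + 4² + 2²]
  = √[9 + 16 + 4]
  = √29
  ≈ 5.385

5.385


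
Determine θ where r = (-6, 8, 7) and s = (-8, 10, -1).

r·s = (-6)·(-8) + 8·10 + 7·(-1) = 48 + 80 - 7 = 121
|r| = √((-6)² + 8² + 7²) = √149 ≈ 12.21
|s| = √((-8)² + 10² + (-1)²) = √165 ≈ 12.85
cos θ = (r·s)/(|r||s|) = 121/(12.21·12.85) ≈ 0.7717
θ = arccos(0.7717) ≈ 39.49°

39.49°


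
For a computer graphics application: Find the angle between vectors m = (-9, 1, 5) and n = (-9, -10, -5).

m·n = (-9)·(-9) + 1·(-10) + 5·(-5) = 81 - 10 - 25 = 46
|m| = √((-9)² + 1² + 5²) = √107 ≈ 10.34
|n| = √((-9)² + (-10)² + (-5)²) = √206 ≈ 14.35
cos θ = (m·n)/(|m||n|) = 46/(10.34·14.35) ≈ 0.3098
θ = arccos(0.3098) ≈ 71.95°

71.95°


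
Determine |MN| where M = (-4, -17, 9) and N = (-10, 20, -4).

d = √[(x₂-x₁)² + (y₂-y₁)² + (z₂-z₁)²]
  = √[(-6)² + 37² + (-13)²]
  = √[36 + 1369 + 169]
  = √1574
  ≈ 39.67

39.67


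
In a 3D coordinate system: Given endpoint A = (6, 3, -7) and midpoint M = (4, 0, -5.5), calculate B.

B = 2M - A
  = (2·4 - 6, 2·0 - 3, 2·(-5.5) - (-7))
  = (8 - 6, 0 - 3, -11 + 7)
  = (2, -3, -4)

(2, -3, -4)


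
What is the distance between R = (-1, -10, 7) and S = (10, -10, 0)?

d = √[(x₂-x₁)² + (y₂-y₁)² + (z₂-z₁)²]
  = √[11² + 0² + (-7)²]
  = √[121 + 0 + 49]
  = √170
  ≈ 13.04

13.04


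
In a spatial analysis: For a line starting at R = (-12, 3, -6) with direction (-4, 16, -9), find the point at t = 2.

P(t) = R + t·d
  = (-12 + (-4)·2, 3 + 16·2, -6 + (-9)·2)
  = (-12 - 8, 3 + 32, -6 - 18)
  = (-20, 35, -24)

(-20, 35, -24)


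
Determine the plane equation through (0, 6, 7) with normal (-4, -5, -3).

The plane through P with normal n = (a, b, c) satisfies n·(r - P) = 0,
i.e. ax + by + cz = a·x₀ + b·y₀ + c·z₀.
d = (-4)·0 + (-5)·6 + (-3)·7
  = 0 - 30 - 21
  = -51
Equation: -4x - 5y - 3z = -51

-4x - 5y - 3z = -51


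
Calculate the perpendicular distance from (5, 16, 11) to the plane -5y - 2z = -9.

distance = |a·x₀ + b·y₀ + c·z₀ - d| / √(a² + b² + c²)
  = |0·5 + (-5)·16 + (-2)·11 - (-9)| / √(0² + (-5)² + (-2)²)
  = |0 - 80 - 22 + 9| / √(0 + 25 + 4)
  = |-93| / √29
  = 93 / 5.385
  ≈ 17.27

17.27


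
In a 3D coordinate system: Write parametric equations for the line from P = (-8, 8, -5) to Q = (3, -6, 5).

Direction vector d = Q - P = (3 + 8, -6 - 8, 5 + 5) = (11, -14, 10)
Parametric form r = P + t·d:
x = -8 + 11t, y = 8 - 14t, z = -5 + 10t

x = -8 + 11t, y = 8 - 14t, z = -5 + 10t


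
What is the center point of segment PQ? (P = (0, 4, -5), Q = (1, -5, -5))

M = ((x₁+x₂)/2, (y₁+y₂)/2, (z₁+z₂)/2)
  = ((0 + 1)/2, (4 - 5)/2, (-5 - 5)/2)
  = (1/2, -1/2, -10/2)
  = (0.5, -0.5, -5)

(0.5, -0.5, -5)


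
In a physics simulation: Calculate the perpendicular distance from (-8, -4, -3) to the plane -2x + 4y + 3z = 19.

distance = |a·x₀ + b·y₀ + c·z₀ - d| / √(a² + b² + c²)
  = |(-2)·(-8) + 4·(-4) + 3·(-3) - 19| / √((-2)² + 4² + 3²)
  = |16 - 16 - 9 - 19| / √(4 + 16 + 9)
  = |-28| / √29
  = 28 / 5.385
  ≈ 5.199

5.199


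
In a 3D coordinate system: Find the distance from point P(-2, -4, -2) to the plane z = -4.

distance = |a·x₀ + b·y₀ + c·z₀ - d| / √(a² + b² + c²)
  = |0·(-2) + 0·(-4) + 1·(-2) - (-4)| / √(0² + 0² + 1²)
  = |0 + 0 - 2 + 4| / √(0 + 0 + 1)
  = |2| / √1
  = 2 / 1
  ≈ 2

2


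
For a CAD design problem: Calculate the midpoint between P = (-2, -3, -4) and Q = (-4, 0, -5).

M = ((x₁+x₂)/2, (y₁+y₂)/2, (z₁+z₂)/2)
  = ((-2 - 4)/2, (-3 + 0)/2, (-4 - 5)/2)
  = (-6/2, -3/2, -9/2)
  = (-3, -1.5, -4.5)

(-3, -1.5, -4.5)


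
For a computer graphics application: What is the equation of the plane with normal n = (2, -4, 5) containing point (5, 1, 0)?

The plane through P with normal n = (a, b, c) satisfies n·(r - P) = 0,
i.e. ax + by + cz = a·x₀ + b·y₀ + c·z₀.
d = 2·5 + (-4)·1 + 5·0
  = 10 - 4 + 0
  = 6
Equation: 2x - 4y + 5z = 6

2x - 4y + 5z = 6


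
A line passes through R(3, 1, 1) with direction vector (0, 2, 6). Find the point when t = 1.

P(t) = R + t·d
  = (3 + 0·1, 1 + 2·1, 1 + 6·1)
  = (3 + 0, 1 + 2, 1 + 6)
  = (3, 3, 7)

(3, 3, 7)


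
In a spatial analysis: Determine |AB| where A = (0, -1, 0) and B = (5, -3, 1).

d = √[(x₂-x₁)² + (y₂-y₁)² + (z₂-z₁)²]
  = √[5² + (-2)² + 1²]
  = √[25 + 4 + 1]
  = √30
  ≈ 5.477

5.477


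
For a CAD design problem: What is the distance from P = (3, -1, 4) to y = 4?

distance = |a·x₀ + b·y₀ + c·z₀ - d| / √(a² + b² + c²)
  = |0·3 + 1·(-1) + 0·4 - 4| / √(0² + 1² + 0²)
  = |0 - 1 + 0 - 4| / √(0 + 1 + 0)
  = |-5| / √1
  = 5 / 1
  ≈ 5

5


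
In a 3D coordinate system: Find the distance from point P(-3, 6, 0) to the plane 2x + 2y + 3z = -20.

distance = |a·x₀ + b·y₀ + c·z₀ - d| / √(a² + b² + c²)
  = |2·(-3) + 2·6 + 3·0 - (-20)| / √(2² + 2² + 3²)
  = |-6 + 12 + 0 + 20| / √(4 + 4 + 9)
  = |26| / √17
  = 26 / 4.123
  ≈ 6.306

6.306


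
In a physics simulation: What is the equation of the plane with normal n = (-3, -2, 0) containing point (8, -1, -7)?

The plane through P with normal n = (a, b, c) satisfies n·(r - P) = 0,
i.e. ax + by + cz = a·x₀ + b·y₀ + c·z₀.
d = (-3)·8 + (-2)·(-1) + 0·(-7)
  = -24 + 2 + 0
  = -22
Equation: -3x - 2y = -22

-3x - 2y = -22


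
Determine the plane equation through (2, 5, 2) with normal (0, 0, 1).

The plane through P with normal n = (a, b, c) satisfies n·(r - P) = 0,
i.e. ax + by + cz = a·x₀ + b·y₀ + c·z₀.
d = 0·2 + 0·5 + 1·2
  = 0 + 0 + 2
  = 2
Equation: z = 2

z = 2


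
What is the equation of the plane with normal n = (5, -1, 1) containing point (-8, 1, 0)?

The plane through P with normal n = (a, b, c) satisfies n·(r - P) = 0,
i.e. ax + by + cz = a·x₀ + b·y₀ + c·z₀.
d = 5·(-8) + (-1)·1 + 1·0
  = -40 - 1 + 0
  = -41
Equation: 5x - y + z = -41

5x - y + z = -41


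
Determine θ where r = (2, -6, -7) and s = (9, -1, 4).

r·s = 2·9 + (-6)·(-1) + (-7)·4 = 18 + 6 - 28 = -4
|r| = √(2² + (-6)² + (-7)²) = √89 ≈ 9.434
|s| = √(9² + (-1)² + 4²) = √98 ≈ 9.899
cos θ = (r·s)/(|r||s|) = -4/(9.434·9.899) ≈ -0.04283
θ = arccos(-0.04283) ≈ 92.45°

92.45°


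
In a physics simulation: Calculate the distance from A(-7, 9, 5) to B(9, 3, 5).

d = √[(x₂-x₁)² + (y₂-y₁)² + (z₂-z₁)²]
  = √[16² + (-6)² + 0²]
  = √[256 + 36 + 0]
  = √292
  ≈ 17.09

17.09


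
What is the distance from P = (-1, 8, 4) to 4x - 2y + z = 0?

distance = |a·x₀ + b·y₀ + c·z₀ - d| / √(a² + b² + c²)
  = |4·(-1) + (-2)·8 + 1·4 - 0| / √(4² + (-2)² + 1²)
  = |-4 - 16 + 4 + 0| / √(16 + 4 + 1)
  = |-16| / √21
  = 16 / 4.583
  ≈ 3.491

3.491


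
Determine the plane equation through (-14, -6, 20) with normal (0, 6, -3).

The plane through P with normal n = (a, b, c) satisfies n·(r - P) = 0,
i.e. ax + by + cz = a·x₀ + b·y₀ + c·z₀.
d = 0·(-14) + 6·(-6) + (-3)·20
  = 0 - 36 - 60
  = -96
Equation: 6y - 3z = -96

6y - 3z = -96


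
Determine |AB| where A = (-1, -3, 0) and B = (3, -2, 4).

d = √[(x₂-x₁)² + (y₂-y₁)² + (z₂-z₁)²]
  = √[4² + 1² + 4²]
  = √[16 + 1 + 16]
  = √33
  ≈ 5.745

5.745


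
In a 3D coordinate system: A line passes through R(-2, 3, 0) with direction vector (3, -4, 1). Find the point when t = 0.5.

P(t) = R + t·d
  = (-2 + 3·0.5, 3 + (-4)·0.5, 0 + 1·0.5)
  = (-2 + 1.5, 3 - 2, 0 + 0.5)
  = (-0.5, 1, 0.5)

(-0.5, 1, 0.5)


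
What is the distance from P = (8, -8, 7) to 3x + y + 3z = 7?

distance = |a·x₀ + b·y₀ + c·z₀ - d| / √(a² + b² + c²)
  = |3·8 + 1·(-8) + 3·7 - 7| / √(3² + 1² + 3²)
  = |24 - 8 + 21 - 7| / √(9 + 1 + 9)
  = |30| / √19
  = 30 / 4.359
  ≈ 6.882

6.882


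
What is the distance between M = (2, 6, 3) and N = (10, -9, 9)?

d = √[(x₂-x₁)² + (y₂-y₁)² + (z₂-z₁)²]
  = √[8² + (-15)² + 6²]
  = √[64 + 225 + 36]
  = √325
  ≈ 18.03

18.03


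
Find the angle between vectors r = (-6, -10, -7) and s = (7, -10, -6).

r·s = (-6)·7 + (-10)·(-10) + (-7)·(-6) = -42 + 100 + 42 = 100
|r| = √((-6)² + (-10)² + (-7)²) = √185 ≈ 13.6
|s| = √(7² + (-10)² + (-6)²) = √185 ≈ 13.6
cos θ = (r·s)/(|r||s|) = 100/(13.6·13.6) ≈ 0.5405
θ = arccos(0.5405) ≈ 57.28°

57.28°


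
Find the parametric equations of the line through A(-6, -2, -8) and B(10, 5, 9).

Direction vector d = B - A = (10 + 6, 5 + 2, 9 + 8) = (16, 7, 17)
Parametric form r = A + t·d:
x = -6 + 16t, y = -2 + 7t, z = -8 + 17t

x = -6 + 16t, y = -2 + 7t, z = -8 + 17t


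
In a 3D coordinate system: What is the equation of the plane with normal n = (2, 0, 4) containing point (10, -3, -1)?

The plane through P with normal n = (a, b, c) satisfies n·(r - P) = 0,
i.e. ax + by + cz = a·x₀ + b·y₀ + c·z₀.
d = 2·10 + 0·(-3) + 4·(-1)
  = 20 + 0 - 4
  = 16
Equation: 2x + 4z = 16

2x + 4z = 16


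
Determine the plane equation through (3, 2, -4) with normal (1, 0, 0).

The plane through P with normal n = (a, b, c) satisfies n·(r - P) = 0,
i.e. ax + by + cz = a·x₀ + b·y₀ + c·z₀.
d = 1·3 + 0·2 + 0·(-4)
  = 3 + 0 + 0
  = 3
Equation: x = 3

x = 3


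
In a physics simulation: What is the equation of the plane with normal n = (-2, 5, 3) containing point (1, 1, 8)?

The plane through P with normal n = (a, b, c) satisfies n·(r - P) = 0,
i.e. ax + by + cz = a·x₀ + b·y₀ + c·z₀.
d = (-2)·1 + 5·1 + 3·8
  = -2 + 5 + 24
  = 27
Equation: -2x + 5y + 3z = 27

-2x + 5y + 3z = 27


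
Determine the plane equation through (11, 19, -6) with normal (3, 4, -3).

The plane through P with normal n = (a, b, c) satisfies n·(r - P) = 0,
i.e. ax + by + cz = a·x₀ + b·y₀ + c·z₀.
d = 3·11 + 4·19 + (-3)·(-6)
  = 33 + 76 + 18
  = 127
Equation: 3x + 4y - 3z = 127

3x + 4y - 3z = 127


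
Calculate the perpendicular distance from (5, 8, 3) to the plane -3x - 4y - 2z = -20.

distance = |a·x₀ + b·y₀ + c·z₀ - d| / √(a² + b² + c²)
  = |(-3)·5 + (-4)·8 + (-2)·3 - (-20)| / √((-3)² + (-4)² + (-2)²)
  = |-15 - 32 - 6 + 20| / √(9 + 16 + 4)
  = |-33| / √29
  = 33 / 5.385
  ≈ 6.128

6.128


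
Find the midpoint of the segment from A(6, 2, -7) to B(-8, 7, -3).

M = ((x₁+x₂)/2, (y₁+y₂)/2, (z₁+z₂)/2)
  = ((6 - 8)/2, (2 + 7)/2, (-7 - 3)/2)
  = (-2/2, 9/2, -10/2)
  = (-1, 4.5, -5)

(-1, 4.5, -5)


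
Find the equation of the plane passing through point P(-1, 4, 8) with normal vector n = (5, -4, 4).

The plane through P with normal n = (a, b, c) satisfies n·(r - P) = 0,
i.e. ax + by + cz = a·x₀ + b·y₀ + c·z₀.
d = 5·(-1) + (-4)·4 + 4·8
  = -5 - 16 + 32
  = 11
Equation: 5x - 4y + 4z = 11

5x - 4y + 4z = 11


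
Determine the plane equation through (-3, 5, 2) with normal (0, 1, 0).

The plane through P with normal n = (a, b, c) satisfies n·(r - P) = 0,
i.e. ax + by + cz = a·x₀ + b·y₀ + c·z₀.
d = 0·(-3) + 1·5 + 0·2
  = 0 + 5 + 0
  = 5
Equation: y = 5

y = 5


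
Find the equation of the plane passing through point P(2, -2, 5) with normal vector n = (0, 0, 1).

The plane through P with normal n = (a, b, c) satisfies n·(r - P) = 0,
i.e. ax + by + cz = a·x₀ + b·y₀ + c·z₀.
d = 0·2 + 0·(-2) + 1·5
  = 0 + 0 + 5
  = 5
Equation: z = 5

z = 5


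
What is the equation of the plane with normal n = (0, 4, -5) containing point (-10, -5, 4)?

The plane through P with normal n = (a, b, c) satisfies n·(r - P) = 0,
i.e. ax + by + cz = a·x₀ + b·y₀ + c·z₀.
d = 0·(-10) + 4·(-5) + (-5)·4
  = 0 - 20 - 20
  = -40
Equation: 4y - 5z = -40

4y - 5z = -40


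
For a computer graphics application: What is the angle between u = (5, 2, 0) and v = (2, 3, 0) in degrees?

u·v = 5·2 + 2·3 + 0·0 = 10 + 6 + 0 = 16
|u| = √(5² + 2² + 0²) = √29 ≈ 5.385
|v| = √(2² + 3² + 0²) = √13 ≈ 3.606
cos θ = (u·v)/(|u||v|) = 16/(5.385·3.606) ≈ 0.824
θ = arccos(0.824) ≈ 34.51°

34.51°


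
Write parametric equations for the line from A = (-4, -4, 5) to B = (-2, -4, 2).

Direction vector d = B - A = (-2 + 4, -4 + 4, 2 - 5) = (2, 0, -3)
Parametric form r = A + t·d:
x = -4 + 2t, y = -4, z = 5 - 3t

x = -4 + 2t, y = -4, z = 5 - 3t


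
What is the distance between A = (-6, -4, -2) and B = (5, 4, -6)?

d = √[(x₂-x₁)² + (y₂-y₁)² + (z₂-z₁)²]
  = √[11² + 8² + (-4)²]
  = √[121 + 64 + 16]
  = √201
  ≈ 14.18

14.18


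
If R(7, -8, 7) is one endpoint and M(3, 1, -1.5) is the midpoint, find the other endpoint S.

S = 2M - R
  = (2·3 - 7, 2·1 - (-8), 2·(-1.5) - 7)
  = (6 - 7, 2 + 8, -3 - 7)
  = (-1, 10, -10)

(-1, 10, -10)


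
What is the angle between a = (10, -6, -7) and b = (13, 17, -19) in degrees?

a·b = 10·13 + (-6)·17 + (-7)·(-19) = 130 - 102 + 133 = 161
|a| = √(10² + (-6)² + (-7)²) = √185 ≈ 13.6
|b| = √(13² + 17² + (-19)²) = √819 ≈ 28.62
cos θ = (a·b)/(|a||b|) = 161/(13.6·28.62) ≈ 0.4136
θ = arccos(0.4136) ≈ 65.57°

65.57°


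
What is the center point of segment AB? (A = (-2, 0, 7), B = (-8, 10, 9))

M = ((x₁+x₂)/2, (y₁+y₂)/2, (z₁+z₂)/2)
  = ((-2 - 8)/2, (0 + 10)/2, (7 + 9)/2)
  = (-10/2, 10/2, 16/2)
  = (-5, 5, 8)

(-5, 5, 8)


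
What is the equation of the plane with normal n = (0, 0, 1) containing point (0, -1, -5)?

The plane through P with normal n = (a, b, c) satisfies n·(r - P) = 0,
i.e. ax + by + cz = a·x₀ + b·y₀ + c·z₀.
d = 0·0 + 0·(-1) + 1·(-5)
  = 0 + 0 - 5
  = -5
Equation: z = -5

z = -5


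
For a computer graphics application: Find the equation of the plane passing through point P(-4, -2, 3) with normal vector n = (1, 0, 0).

The plane through P with normal n = (a, b, c) satisfies n·(r - P) = 0,
i.e. ax + by + cz = a·x₀ + b·y₀ + c·z₀.
d = 1·(-4) + 0·(-2) + 0·3
  = -4 + 0 + 0
  = -4
Equation: x = -4

x = -4


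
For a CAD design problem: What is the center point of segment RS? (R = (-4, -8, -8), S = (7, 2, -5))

M = ((x₁+x₂)/2, (y₁+y₂)/2, (z₁+z₂)/2)
  = ((-4 + 7)/2, (-8 + 2)/2, (-8 - 5)/2)
  = (3/2, -6/2, -13/2)
  = (1.5, -3, -6.5)

(1.5, -3, -6.5)


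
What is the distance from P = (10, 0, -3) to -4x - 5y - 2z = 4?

distance = |a·x₀ + b·y₀ + c·z₀ - d| / √(a² + b² + c²)
  = |(-4)·10 + (-5)·0 + (-2)·(-3) - 4| / √((-4)² + (-5)² + (-2)²)
  = |-40 + 0 + 6 - 4| / √(16 + 25 + 4)
  = |-38| / √45
  = 38 / 6.708
  ≈ 5.665

5.665


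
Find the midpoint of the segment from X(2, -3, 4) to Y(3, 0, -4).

M = ((x₁+x₂)/2, (y₁+y₂)/2, (z₁+z₂)/2)
  = ((2 + 3)/2, (-3 + 0)/2, (4 - 4)/2)
  = (5/2, -3/2, 0/2)
  = (2.5, -1.5, 0)

(2.5, -1.5, 0)


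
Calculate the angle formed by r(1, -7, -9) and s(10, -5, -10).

r·s = 1·10 + (-7)·(-5) + (-9)·(-10) = 10 + 35 + 90 = 135
|r| = √(1² + (-7)² + (-9)²) = √131 ≈ 11.45
|s| = √(10² + (-5)² + (-10)²) = √225 ≈ 15
cos θ = (r·s)/(|r||s|) = 135/(11.45·15) ≈ 0.7863
θ = arccos(0.7863) ≈ 38.16°

38.16°


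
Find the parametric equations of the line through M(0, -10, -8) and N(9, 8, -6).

Direction vector d = N - M = (9 + 0, 8 + 10, -6 + 8) = (9, 18, 2)
Parametric form r = M + t·d:
x = 0 + 9t, y = -10 + 18t, z = -8 + 2t

x = 0 + 9t, y = -10 + 18t, z = -8 + 2t


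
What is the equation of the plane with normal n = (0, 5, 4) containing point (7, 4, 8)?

The plane through P with normal n = (a, b, c) satisfies n·(r - P) = 0,
i.e. ax + by + cz = a·x₀ + b·y₀ + c·z₀.
d = 0·7 + 5·4 + 4·8
  = 0 + 20 + 32
  = 52
Equation: 5y + 4z = 52

5y + 4z = 52


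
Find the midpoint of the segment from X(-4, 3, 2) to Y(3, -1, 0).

M = ((x₁+x₂)/2, (y₁+y₂)/2, (z₁+z₂)/2)
  = ((-4 + 3)/2, (3 - 1)/2, (2 + 0)/2)
  = (-1/2, 2/2, 2/2)
  = (-0.5, 1, 1)

(-0.5, 1, 1)


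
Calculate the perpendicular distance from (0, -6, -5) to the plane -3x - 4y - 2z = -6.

distance = |a·x₀ + b·y₀ + c·z₀ - d| / √(a² + b² + c²)
  = |(-3)·0 + (-4)·(-6) + (-2)·(-5) - (-6)| / √((-3)² + (-4)² + (-2)²)
  = |0 + 24 + 10 + 6| / √(9 + 16 + 4)
  = |40| / √29
  = 40 / 5.385
  ≈ 7.428

7.428


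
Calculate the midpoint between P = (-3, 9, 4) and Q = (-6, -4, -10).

M = ((x₁+x₂)/2, (y₁+y₂)/2, (z₁+z₂)/2)
  = ((-3 - 6)/2, (9 - 4)/2, (4 - 10)/2)
  = (-9/2, 5/2, -6/2)
  = (-4.5, 2.5, -3)

(-4.5, 2.5, -3)


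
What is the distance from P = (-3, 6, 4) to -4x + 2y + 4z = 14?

distance = |a·x₀ + b·y₀ + c·z₀ - d| / √(a² + b² + c²)
  = |(-4)·(-3) + 2·6 + 4·4 - 14| / √((-4)² + 2² + 4²)
  = |12 + 12 + 16 - 14| / √(16 + 4 + 16)
  = |26| / √36
  = 26 / 6
  ≈ 4.333

4.333


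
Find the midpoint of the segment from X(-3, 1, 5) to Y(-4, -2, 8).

M = ((x₁+x₂)/2, (y₁+y₂)/2, (z₁+z₂)/2)
  = ((-3 - 4)/2, (1 - 2)/2, (5 + 8)/2)
  = (-7/2, -1/2, 13/2)
  = (-3.5, -0.5, 6.5)

(-3.5, -0.5, 6.5)


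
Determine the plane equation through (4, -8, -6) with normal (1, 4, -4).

The plane through P with normal n = (a, b, c) satisfies n·(r - P) = 0,
i.e. ax + by + cz = a·x₀ + b·y₀ + c·z₀.
d = 1·4 + 4·(-8) + (-4)·(-6)
  = 4 - 32 + 24
  = -4
Equation: x + 4y - 4z = -4

x + 4y - 4z = -4


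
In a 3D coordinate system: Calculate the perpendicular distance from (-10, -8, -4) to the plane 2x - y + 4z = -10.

distance = |a·x₀ + b·y₀ + c·z₀ - d| / √(a² + b² + c²)
  = |2·(-10) + (-1)·(-8) + 4·(-4) - (-10)| / √(2² + (-1)² + 4²)
  = |-20 + 8 - 16 + 10| / √(4 + 1 + 16)
  = |-18| / √21
  = 18 / 4.583
  ≈ 3.928

3.928


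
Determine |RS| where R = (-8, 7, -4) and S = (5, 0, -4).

d = √[(x₂-x₁)² + (y₂-y₁)² + (z₂-z₁)²]
  = √[13² + (-7)² + 0²]
  = √[169 + 49 + 0]
  = √218
  ≈ 14.76

14.76


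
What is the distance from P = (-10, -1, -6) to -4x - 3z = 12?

distance = |a·x₀ + b·y₀ + c·z₀ - d| / √(a² + b² + c²)
  = |(-4)·(-10) + 0·(-1) + (-3)·(-6) - 12| / √((-4)² + 0² + (-3)²)
  = |40 + 0 + 18 - 12| / √(16 + 0 + 9)
  = |46| / √25
  = 46 / 5
  ≈ 9.2

9.2


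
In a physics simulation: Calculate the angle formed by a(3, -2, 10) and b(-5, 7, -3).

a·b = 3·(-5) + (-2)·7 + 10·(-3) = -15 - 14 - 30 = -59
|a| = √(3² + (-2)² + 10²) = √113 ≈ 10.63
|b| = √((-5)² + 7² + (-3)²) = √83 ≈ 9.11
cos θ = (a·b)/(|a||b|) = -59/(10.63·9.11) ≈ -0.6092
θ = arccos(-0.6092) ≈ 127.5°

127.5°


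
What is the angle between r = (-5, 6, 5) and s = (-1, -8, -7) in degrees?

r·s = (-5)·(-1) + 6·(-8) + 5·(-7) = 5 - 48 - 35 = -78
|r| = √((-5)² + 6² + 5²) = √86 ≈ 9.274
|s| = √((-1)² + (-8)² + (-7)²) = √114 ≈ 10.68
cos θ = (r·s)/(|r||s|) = -78/(9.274·10.68) ≈ -0.7878
θ = arccos(-0.7878) ≈ 142°

142°


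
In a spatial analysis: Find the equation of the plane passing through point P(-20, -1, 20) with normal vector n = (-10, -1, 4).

The plane through P with normal n = (a, b, c) satisfies n·(r - P) = 0,
i.e. ax + by + cz = a·x₀ + b·y₀ + c·z₀.
d = (-10)·(-20) + (-1)·(-1) + 4·20
  = 200 + 1 + 80
  = 281
Equation: -10x - y + 4z = 281

-10x - y + 4z = 281


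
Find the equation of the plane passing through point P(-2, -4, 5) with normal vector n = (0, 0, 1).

The plane through P with normal n = (a, b, c) satisfies n·(r - P) = 0,
i.e. ax + by + cz = a·x₀ + b·y₀ + c·z₀.
d = 0·(-2) + 0·(-4) + 1·5
  = 0 + 0 + 5
  = 5
Equation: z = 5

z = 5


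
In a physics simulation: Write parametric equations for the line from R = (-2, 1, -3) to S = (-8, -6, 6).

Direction vector d = S - R = (-8 + 2, -6 - 1, 6 + 3) = (-6, -7, 9)
Parametric form r = R + t·d:
x = -2 - 6t, y = 1 - 7t, z = -3 + 9t

x = -2 - 6t, y = 1 - 7t, z = -3 + 9t


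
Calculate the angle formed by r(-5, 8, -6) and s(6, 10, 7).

r·s = (-5)·6 + 8·10 + (-6)·7 = -30 + 80 - 42 = 8
|r| = √((-5)² + 8² + (-6)²) = √125 ≈ 11.18
|s| = √(6² + 10² + 7²) = √185 ≈ 13.6
cos θ = (r·s)/(|r||s|) = 8/(11.18·13.6) ≈ 0.05261
θ = arccos(0.05261) ≈ 86.98°

86.98°


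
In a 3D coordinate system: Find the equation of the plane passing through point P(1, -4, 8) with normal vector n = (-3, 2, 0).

The plane through P with normal n = (a, b, c) satisfies n·(r - P) = 0,
i.e. ax + by + cz = a·x₀ + b·y₀ + c·z₀.
d = (-3)·1 + 2·(-4) + 0·8
  = -3 - 8 + 0
  = -11
Equation: -3x + 2y = -11

-3x + 2y = -11


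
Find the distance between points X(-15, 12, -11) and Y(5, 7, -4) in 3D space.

d = √[(x₂-x₁)² + (y₂-y₁)² + (z₂-z₁)²]
  = √[20² + (-5)² + 7²]
  = √[400 + 25 + 49]
  = √474
  ≈ 21.77

21.77


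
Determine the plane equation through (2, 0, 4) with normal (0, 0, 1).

The plane through P with normal n = (a, b, c) satisfies n·(r - P) = 0,
i.e. ax + by + cz = a·x₀ + b·y₀ + c·z₀.
d = 0·2 + 0·0 + 1·4
  = 0 + 0 + 4
  = 4
Equation: z = 4

z = 4


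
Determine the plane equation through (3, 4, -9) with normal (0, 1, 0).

The plane through P with normal n = (a, b, c) satisfies n·(r - P) = 0,
i.e. ax + by + cz = a·x₀ + b·y₀ + c·z₀.
d = 0·3 + 1·4 + 0·(-9)
  = 0 + 4 + 0
  = 4
Equation: y = 4

y = 4


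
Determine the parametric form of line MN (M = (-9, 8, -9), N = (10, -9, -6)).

Direction vector d = N - M = (10 + 9, -9 - 8, -6 + 9) = (19, -17, 3)
Parametric form r = M + t·d:
x = -9 + 19t, y = 8 - 17t, z = -9 + 3t

x = -9 + 19t, y = 8 - 17t, z = -9 + 3t


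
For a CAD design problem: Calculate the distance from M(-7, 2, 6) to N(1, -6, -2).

d = √[(x₂-x₁)² + (y₂-y₁)² + (z₂-z₁)²]
  = √[8² + (-8)² + (-8)²]
  = √[64 + 64 + 64]
  = √192
  ≈ 13.86

13.86


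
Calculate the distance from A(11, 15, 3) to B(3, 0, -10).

d = √[(x₂-x₁)² + (y₂-y₁)² + (z₂-z₁)²]
  = √[(-8)² + (-15)² + (-13)²]
  = √[64 + 225 + 169]
  = √458
  ≈ 21.4

21.4


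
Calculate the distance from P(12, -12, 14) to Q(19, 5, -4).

d = √[(x₂-x₁)² + (y₂-y₁)² + (z₂-z₁)²]
  = √[7² + 17² + (-18)²]
  = √[49 + 289 + 324]
  = √662
  ≈ 25.73

25.73


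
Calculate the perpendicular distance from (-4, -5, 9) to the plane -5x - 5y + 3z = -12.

distance = |a·x₀ + b·y₀ + c·z₀ - d| / √(a² + b² + c²)
  = |(-5)·(-4) + (-5)·(-5) + 3·9 - (-12)| / √((-5)² + (-5)² + 3²)
  = |20 + 25 + 27 + 12| / √(25 + 25 + 9)
  = |84| / √59
  = 84 / 7.681
  ≈ 10.94

10.94


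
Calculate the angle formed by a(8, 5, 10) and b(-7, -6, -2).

a·b = 8·(-7) + 5·(-6) + 10·(-2) = -56 - 30 - 20 = -106
|a| = √(8² + 5² + 10²) = √189 ≈ 13.75
|b| = √((-7)² + (-6)² + (-2)²) = √89 ≈ 9.434
cos θ = (a·b)/(|a||b|) = -106/(13.75·9.434) ≈ -0.8173
θ = arccos(-0.8173) ≈ 144.8°

144.8°


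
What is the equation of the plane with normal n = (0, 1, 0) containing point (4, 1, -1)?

The plane through P with normal n = (a, b, c) satisfies n·(r - P) = 0,
i.e. ax + by + cz = a·x₀ + b·y₀ + c·z₀.
d = 0·4 + 1·1 + 0·(-1)
  = 0 + 1 + 0
  = 1
Equation: y = 1

y = 1


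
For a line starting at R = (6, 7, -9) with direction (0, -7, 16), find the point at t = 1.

P(t) = R + t·d
  = (6 + 0·1, 7 + (-7)·1, -9 + 16·1)
  = (6 + 0, 7 - 7, -9 + 16)
  = (6, 0, 7)

(6, 0, 7)


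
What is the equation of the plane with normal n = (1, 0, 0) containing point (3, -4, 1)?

The plane through P with normal n = (a, b, c) satisfies n·(r - P) = 0,
i.e. ax + by + cz = a·x₀ + b·y₀ + c·z₀.
d = 1·3 + 0·(-4) + 0·1
  = 3 + 0 + 0
  = 3
Equation: x = 3

x = 3


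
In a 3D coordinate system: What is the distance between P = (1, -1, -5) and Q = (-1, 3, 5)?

d = √[(x₂-x₁)² + (y₂-y₁)² + (z₂-z₁)²]
  = √[(-2)² + 4² + 10²]
  = √[4 + 16 + 100]
  = √120
  ≈ 10.95

10.95


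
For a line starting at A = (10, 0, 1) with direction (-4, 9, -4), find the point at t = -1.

P(t) = A + t·d
  = (10 + (-4)·(-1), 0 + 9·(-1), 1 + (-4)·(-1))
  = (10 + 4, 0 - 9, 1 + 4)
  = (14, -9, 5)

(14, -9, 5)


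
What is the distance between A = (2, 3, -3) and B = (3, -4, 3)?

d = √[(x₂-x₁)² + (y₂-y₁)² + (z₂-z₁)²]
  = √[1² + (-7)² + 6²]
  = √[1 + 49 + 36]
  = √86
  ≈ 9.274

9.274


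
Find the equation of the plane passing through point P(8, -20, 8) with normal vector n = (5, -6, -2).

The plane through P with normal n = (a, b, c) satisfies n·(r - P) = 0,
i.e. ax + by + cz = a·x₀ + b·y₀ + c·z₀.
d = 5·8 + (-6)·(-20) + (-2)·8
  = 40 + 120 - 16
  = 144
Equation: 5x - 6y - 2z = 144

5x - 6y - 2z = 144


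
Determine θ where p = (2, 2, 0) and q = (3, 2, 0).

p·q = 2·3 + 2·2 + 0·0 = 6 + 4 + 0 = 10
|p| = √(2² + 2² + 0²) = √8 ≈ 2.828
|q| = √(3² + 2² + 0²) = √13 ≈ 3.606
cos θ = (p·q)/(|p||q|) = 10/(2.828·3.606) ≈ 0.9806
θ = arccos(0.9806) ≈ 11.31°

11.31°


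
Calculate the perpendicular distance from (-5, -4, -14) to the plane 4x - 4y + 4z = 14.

distance = |a·x₀ + b·y₀ + c·z₀ - d| / √(a² + b² + c²)
  = |4·(-5) + (-4)·(-4) + 4·(-14) - 14| / √(4² + (-4)² + 4²)
  = |-20 + 16 - 56 - 14| / √(16 + 16 + 16)
  = |-74| / √48
  = 74 / 6.928
  ≈ 10.68

10.68


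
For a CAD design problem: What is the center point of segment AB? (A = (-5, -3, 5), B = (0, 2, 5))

M = ((x₁+x₂)/2, (y₁+y₂)/2, (z₁+z₂)/2)
  = ((-5 + 0)/2, (-3 + 2)/2, (5 + 5)/2)
  = (-5/2, -1/2, 10/2)
  = (-2.5, -0.5, 5)

(-2.5, -0.5, 5)


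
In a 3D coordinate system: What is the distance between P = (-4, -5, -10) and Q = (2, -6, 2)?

d = √[(x₂-x₁)² + (y₂-y₁)² + (z₂-z₁)²]
  = √[6² + (-1)² + 12²]
  = √[36 + 1 + 144]
  = √181
  ≈ 13.45

13.45


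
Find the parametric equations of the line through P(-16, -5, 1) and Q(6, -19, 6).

Direction vector d = Q - P = (6 + 16, -19 + 5, 6 - 1) = (22, -14, 5)
Parametric form r = P + t·d:
x = -16 + 22t, y = -5 - 14t, z = 1 + 5t

x = -16 + 22t, y = -5 - 14t, z = 1 + 5t


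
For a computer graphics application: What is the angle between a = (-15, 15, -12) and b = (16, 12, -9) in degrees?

a·b = (-15)·16 + 15·12 + (-12)·(-9) = -240 + 180 + 108 = 48
|a| = √((-15)² + 15² + (-12)²) = √594 ≈ 24.37
|b| = √(16² + 12² + (-9)²) = √481 ≈ 21.93
cos θ = (a·b)/(|a||b|) = 48/(24.37·21.93) ≈ 0.0898
θ = arccos(0.0898) ≈ 84.85°

84.85°


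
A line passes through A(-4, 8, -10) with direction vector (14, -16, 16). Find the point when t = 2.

P(t) = A + t·d
  = (-4 + 14·2, 8 + (-16)·2, -10 + 16·2)
  = (-4 + 28, 8 - 32, -10 + 32)
  = (24, -24, 22)

(24, -24, 22)


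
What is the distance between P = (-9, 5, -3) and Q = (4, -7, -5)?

d = √[(x₂-x₁)² + (y₂-y₁)² + (z₂-z₁)²]
  = √[13² + (-12)² + (-2)²]
  = √[169 + 144 + 4]
  = √317
  ≈ 17.8

17.8


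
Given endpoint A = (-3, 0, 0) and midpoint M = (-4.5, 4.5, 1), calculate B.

B = 2M - A
  = (2·(-4.5) - (-3), 2·4.5 - 0, 2·1 - 0)
  = (-9 + 3, 9 + 0, 2 + 0)
  = (-6, 9, 2)

(-6, 9, 2)


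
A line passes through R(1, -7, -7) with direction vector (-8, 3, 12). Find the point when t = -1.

P(t) = R + t·d
  = (1 + (-8)·(-1), -7 + 3·(-1), -7 + 12·(-1))
  = (1 + 8, -7 - 3, -7 - 12)
  = (9, -10, -19)

(9, -10, -19)


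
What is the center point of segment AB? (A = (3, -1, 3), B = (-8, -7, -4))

M = ((x₁+x₂)/2, (y₁+y₂)/2, (z₁+z₂)/2)
  = ((3 - 8)/2, (-1 - 7)/2, (3 - 4)/2)
  = (-5/2, -8/2, -1/2)
  = (-2.5, -4, -0.5)

(-2.5, -4, -0.5)


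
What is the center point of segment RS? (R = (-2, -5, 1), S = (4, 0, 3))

M = ((x₁+x₂)/2, (y₁+y₂)/2, (z₁+z₂)/2)
  = ((-2 + 4)/2, (-5 + 0)/2, (1 + 3)/2)
  = (2/2, -5/2, 4/2)
  = (1, -2.5, 2)

(1, -2.5, 2)


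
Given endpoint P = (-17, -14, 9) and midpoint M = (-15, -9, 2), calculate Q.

Q = 2M - P
  = (2·(-15) - (-17), 2·(-9) - (-14), 2·2 - 9)
  = (-30 + 17, -18 + 14, 4 - 9)
  = (-13, -4, -5)

(-13, -4, -5)


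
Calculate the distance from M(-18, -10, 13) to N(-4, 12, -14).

d = √[(x₂-x₁)² + (y₂-y₁)² + (z₂-z₁)²]
  = √[14² + 22² + (-27)²]
  = √[196 + 484 + 729]
  = √1409
  ≈ 37.54

37.54


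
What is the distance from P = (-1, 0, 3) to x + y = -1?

distance = |a·x₀ + b·y₀ + c·z₀ - d| / √(a² + b² + c²)
  = |1·(-1) + 1·0 + 0·3 - (-1)| / √(1² + 1² + 0²)
  = |-1 + 0 + 0 + 1| / √(1 + 1 + 0)
  = |0| / √2
  = 0 / 1.414
  ≈ 0

0


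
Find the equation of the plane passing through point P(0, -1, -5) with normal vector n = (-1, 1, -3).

The plane through P with normal n = (a, b, c) satisfies n·(r - P) = 0,
i.e. ax + by + cz = a·x₀ + b·y₀ + c·z₀.
d = (-1)·0 + 1·(-1) + (-3)·(-5)
  = 0 - 1 + 15
  = 14
Equation: -x + y - 3z = 14

-x + y - 3z = 14


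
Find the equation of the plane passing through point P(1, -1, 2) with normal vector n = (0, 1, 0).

The plane through P with normal n = (a, b, c) satisfies n·(r - P) = 0,
i.e. ax + by + cz = a·x₀ + b·y₀ + c·z₀.
d = 0·1 + 1·(-1) + 0·2
  = 0 - 1 + 0
  = -1
Equation: y = -1

y = -1


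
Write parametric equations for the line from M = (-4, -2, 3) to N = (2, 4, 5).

Direction vector d = N - M = (2 + 4, 4 + 2, 5 - 3) = (6, 6, 2)
Parametric form r = M + t·d:
x = -4 + 6t, y = -2 + 6t, z = 3 + 2t

x = -4 + 6t, y = -2 + 6t, z = 3 + 2t


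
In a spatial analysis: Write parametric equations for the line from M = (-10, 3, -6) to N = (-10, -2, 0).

Direction vector d = N - M = (-10 + 10, -2 - 3, 0 + 6) = (0, -5, 6)
Parametric form r = M + t·d:
x = -10, y = 3 - 5t, z = -6 + 6t

x = -10, y = 3 - 5t, z = -6 + 6t


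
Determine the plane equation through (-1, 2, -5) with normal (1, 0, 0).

The plane through P with normal n = (a, b, c) satisfies n·(r - P) = 0,
i.e. ax + by + cz = a·x₀ + b·y₀ + c·z₀.
d = 1·(-1) + 0·2 + 0·(-5)
  = -1 + 0 + 0
  = -1
Equation: x = -1

x = -1


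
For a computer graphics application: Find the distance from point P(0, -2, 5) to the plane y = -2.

distance = |a·x₀ + b·y₀ + c·z₀ - d| / √(a² + b² + c²)
  = |0·0 + 1·(-2) + 0·5 - (-2)| / √(0² + 1² + 0²)
  = |0 - 2 + 0 + 2| / √(0 + 1 + 0)
  = |0| / √1
  = 0 / 1
  ≈ 0

0


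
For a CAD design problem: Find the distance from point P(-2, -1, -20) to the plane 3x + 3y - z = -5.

distance = |a·x₀ + b·y₀ + c·z₀ - d| / √(a² + b² + c²)
  = |3·(-2) + 3·(-1) + (-1)·(-20) - (-5)| / √(3² + 3² + (-1)²)
  = |-6 - 3 + 20 + 5| / √(9 + 9 + 1)
  = |16| / √19
  = 16 / 4.359
  ≈ 3.671

3.671


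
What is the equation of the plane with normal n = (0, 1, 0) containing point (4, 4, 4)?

The plane through P with normal n = (a, b, c) satisfies n·(r - P) = 0,
i.e. ax + by + cz = a·x₀ + b·y₀ + c·z₀.
d = 0·4 + 1·4 + 0·4
  = 0 + 4 + 0
  = 4
Equation: y = 4

y = 4


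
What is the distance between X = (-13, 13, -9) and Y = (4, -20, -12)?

d = √[(x₂-x₁)² + (y₂-y₁)² + (z₂-z₁)²]
  = √[17² + (-33)² + (-3)²]
  = √[289 + 1089 + 9]
  = √1387
  ≈ 37.24

37.24


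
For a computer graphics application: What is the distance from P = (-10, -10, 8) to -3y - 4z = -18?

distance = |a·x₀ + b·y₀ + c·z₀ - d| / √(a² + b² + c²)
  = |0·(-10) + (-3)·(-10) + (-4)·8 - (-18)| / √(0² + (-3)² + (-4)²)
  = |0 + 30 - 32 + 18| / √(0 + 9 + 16)
  = |16| / √25
  = 16 / 5
  ≈ 3.2

3.2


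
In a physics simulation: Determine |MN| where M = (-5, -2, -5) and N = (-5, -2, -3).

d = √[(x₂-x₁)² + (y₂-y₁)² + (z₂-z₁)²]
  = √[0² + 0² + 2²]
  = √[0 + 0 + 4]
  = √4
  ≈ 2

2


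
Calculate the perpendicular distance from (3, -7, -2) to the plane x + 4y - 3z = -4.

distance = |a·x₀ + b·y₀ + c·z₀ - d| / √(a² + b² + c²)
  = |1·3 + 4·(-7) + (-3)·(-2) - (-4)| / √(1² + 4² + (-3)²)
  = |3 - 28 + 6 + 4| / √(1 + 16 + 9)
  = |-15| / √26
  = 15 / 5.099
  ≈ 2.942

2.942


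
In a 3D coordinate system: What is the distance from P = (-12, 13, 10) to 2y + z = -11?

distance = |a·x₀ + b·y₀ + c·z₀ - d| / √(a² + b² + c²)
  = |0·(-12) + 2·13 + 1·10 - (-11)| / √(0² + 2² + 1²)
  = |0 + 26 + 10 + 11| / √(0 + 4 + 1)
  = |47| / √5
  = 47 / 2.236
  ≈ 21.02

21.02


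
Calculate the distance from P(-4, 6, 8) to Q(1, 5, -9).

d = √[(x₂-x₁)² + (y₂-y₁)² + (z₂-z₁)²]
  = √[5² + (-1)² + (-17)²]
  = √[25 + 1 + 289]
  = √315
  ≈ 17.75

17.75


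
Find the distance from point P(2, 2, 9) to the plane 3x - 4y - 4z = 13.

distance = |a·x₀ + b·y₀ + c·z₀ - d| / √(a² + b² + c²)
  = |3·2 + (-4)·2 + (-4)·9 - 13| / √(3² + (-4)² + (-4)²)
  = |6 - 8 - 36 - 13| / √(9 + 16 + 16)
  = |-51| / √41
  = 51 / 6.403
  ≈ 7.965

7.965


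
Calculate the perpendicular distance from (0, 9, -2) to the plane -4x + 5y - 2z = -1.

distance = |a·x₀ + b·y₀ + c·z₀ - d| / √(a² + b² + c²)
  = |(-4)·0 + 5·9 + (-2)·(-2) - (-1)| / √((-4)² + 5² + (-2)²)
  = |0 + 45 + 4 + 1| / √(16 + 25 + 4)
  = |50| / √45
  = 50 / 6.708
  ≈ 7.454

7.454


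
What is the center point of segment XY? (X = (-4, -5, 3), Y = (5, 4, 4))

M = ((x₁+x₂)/2, (y₁+y₂)/2, (z₁+z₂)/2)
  = ((-4 + 5)/2, (-5 + 4)/2, (3 + 4)/2)
  = (1/2, -1/2, 7/2)
  = (0.5, -0.5, 3.5)

(0.5, -0.5, 3.5)


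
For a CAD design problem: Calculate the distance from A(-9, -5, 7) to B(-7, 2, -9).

d = √[(x₂-x₁)² + (y₂-y₁)² + (z₂-z₁)²]
  = √[2² + 7² + (-16)²]
  = √[4 + 49 + 256]
  = √309
  ≈ 17.58

17.58
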